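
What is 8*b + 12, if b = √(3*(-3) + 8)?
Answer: 12 + 8*I ≈ 12.0 + 8.0*I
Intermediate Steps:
b = I (b = √(-9 + 8) = √(-1) = I ≈ 1.0*I)
8*b + 12 = 8*I + 12 = 12 + 8*I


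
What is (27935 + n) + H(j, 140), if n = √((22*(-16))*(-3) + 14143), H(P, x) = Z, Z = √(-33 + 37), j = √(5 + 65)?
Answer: 27937 + √15199 ≈ 28060.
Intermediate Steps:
j = √70 ≈ 8.3666
Z = 2 (Z = √4 = 2)
H(P, x) = 2
n = √15199 (n = √(-352*(-3) + 14143) = √(1056 + 14143) = √15199 ≈ 123.28)
(27935 + n) + H(j, 140) = (27935 + √15199) + 2 = 27937 + √15199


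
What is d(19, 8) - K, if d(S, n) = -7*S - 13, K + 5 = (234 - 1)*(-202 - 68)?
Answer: 62769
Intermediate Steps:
K = -62915 (K = -5 + (234 - 1)*(-202 - 68) = -5 + 233*(-270) = -5 - 62910 = -62915)
d(S, n) = -13 - 7*S
d(19, 8) - K = (-13 - 7*19) - 1*(-62915) = (-13 - 133) + 62915 = -146 + 62915 = 62769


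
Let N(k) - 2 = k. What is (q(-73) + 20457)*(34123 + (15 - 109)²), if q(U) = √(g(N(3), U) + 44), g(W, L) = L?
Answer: 878812263 + 42959*I*√29 ≈ 8.7881e+8 + 2.3134e+5*I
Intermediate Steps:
N(k) = 2 + k
q(U) = √(44 + U) (q(U) = √(U + 44) = √(44 + U))
(q(-73) + 20457)*(34123 + (15 - 109)²) = (√(44 - 73) + 20457)*(34123 + (15 - 109)²) = (√(-29) + 20457)*(34123 + (-94)²) = (I*√29 + 20457)*(34123 + 8836) = (20457 + I*√29)*42959 = 878812263 + 42959*I*√29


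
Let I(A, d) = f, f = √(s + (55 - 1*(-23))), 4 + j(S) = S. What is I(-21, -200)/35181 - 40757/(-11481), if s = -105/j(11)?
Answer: 40757/11481 + √7/11727 ≈ 3.5502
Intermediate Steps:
j(S) = -4 + S
s = -15 (s = -105/(-4 + 11) = -105/7 = -105*⅐ = -15)
f = 3*√7 (f = √(-15 + (55 - 1*(-23))) = √(-15 + (55 + 23)) = √(-15 + 78) = √63 = 3*√7 ≈ 7.9373)
I(A, d) = 3*√7
I(-21, -200)/35181 - 40757/(-11481) = (3*√7)/35181 - 40757/(-11481) = (3*√7)*(1/35181) - 40757*(-1/11481) = √7/11727 + 40757/11481 = 40757/11481 + √7/11727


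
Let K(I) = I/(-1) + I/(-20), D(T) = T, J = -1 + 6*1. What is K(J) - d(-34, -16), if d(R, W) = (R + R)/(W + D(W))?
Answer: -59/8 ≈ -7.3750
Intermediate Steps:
J = 5 (J = -1 + 6 = 5)
K(I) = -21*I/20 (K(I) = I*(-1) + I*(-1/20) = -I - I/20 = -21*I/20)
d(R, W) = R/W (d(R, W) = (R + R)/(W + W) = (2*R)/((2*W)) = (2*R)*(1/(2*W)) = R/W)
K(J) - d(-34, -16) = -21/20*5 - (-34)/(-16) = -21/4 - (-34)*(-1)/16 = -21/4 - 1*17/8 = -21/4 - 17/8 = -59/8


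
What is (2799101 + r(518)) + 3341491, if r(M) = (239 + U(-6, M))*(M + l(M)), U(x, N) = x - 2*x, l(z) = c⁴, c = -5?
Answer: 6420627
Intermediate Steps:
l(z) = 625 (l(z) = (-5)⁴ = 625)
U(x, N) = -x
r(M) = 153125 + 245*M (r(M) = (239 - 1*(-6))*(M + 625) = (239 + 6)*(625 + M) = 245*(625 + M) = 153125 + 245*M)
(2799101 + r(518)) + 3341491 = (2799101 + (153125 + 245*518)) + 3341491 = (2799101 + (153125 + 126910)) + 3341491 = (2799101 + 280035) + 3341491 = 3079136 + 3341491 = 6420627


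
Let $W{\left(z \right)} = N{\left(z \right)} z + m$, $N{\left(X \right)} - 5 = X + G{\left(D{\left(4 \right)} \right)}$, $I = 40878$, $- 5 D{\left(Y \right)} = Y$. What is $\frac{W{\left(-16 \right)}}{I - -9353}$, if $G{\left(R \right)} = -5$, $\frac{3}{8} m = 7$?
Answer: $\frac{824}{150693} \approx 0.0054681$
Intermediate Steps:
$m = \frac{56}{3}$ ($m = \frac{8}{3} \cdot 7 = \frac{56}{3} \approx 18.667$)
$D{\left(Y \right)} = - \frac{Y}{5}$
$N{\left(X \right)} = X$ ($N{\left(X \right)} = 5 + \left(X - 5\right) = 5 + \left(-5 + X\right) = X$)
$W{\left(z \right)} = \frac{56}{3} + z^{2}$ ($W{\left(z \right)} = z z + \frac{56}{3} = z^{2} + \frac{56}{3} = \frac{56}{3} + z^{2}$)
$\frac{W{\left(-16 \right)}}{I - -9353} = \frac{\frac{56}{3} + \left(-16\right)^{2}}{40878 - -9353} = \frac{\frac{56}{3} + 256}{40878 + 9353} = \frac{824}{3 \cdot 50231} = \frac{824}{3} \cdot \frac{1}{50231} = \frac{824}{150693}$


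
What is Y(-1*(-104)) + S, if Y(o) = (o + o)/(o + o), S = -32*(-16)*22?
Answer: 11265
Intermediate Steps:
S = 11264 (S = 512*22 = 11264)
Y(o) = 1 (Y(o) = (2*o)/((2*o)) = (2*o)*(1/(2*o)) = 1)
Y(-1*(-104)) + S = 1 + 11264 = 11265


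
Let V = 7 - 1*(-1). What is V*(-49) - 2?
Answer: -394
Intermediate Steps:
V = 8 (V = 7 + 1 = 8)
V*(-49) - 2 = 8*(-49) - 2 = -392 - 2 = -394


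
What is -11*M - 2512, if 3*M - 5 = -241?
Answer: -4940/3 ≈ -1646.7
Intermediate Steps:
M = -236/3 (M = 5/3 + (1/3)*(-241) = 5/3 - 241/3 = -236/3 ≈ -78.667)
-11*M - 2512 = -11*(-236/3) - 2512 = 2596/3 - 2512 = -4940/3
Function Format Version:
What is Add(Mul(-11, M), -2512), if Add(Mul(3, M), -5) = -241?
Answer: Rational(-4940, 3) ≈ -1646.7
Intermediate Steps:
M = Rational(-236, 3) (M = Add(Rational(5, 3), Mul(Rational(1, 3), -241)) = Add(Rational(5, 3), Rational(-241, 3)) = Rational(-236, 3) ≈ -78.667)
Add(Mul(-11, M), -2512) = Add(Mul(-11, Rational(-236, 3)), -2512) = Add(Rational(2596, 3), -2512) = Rational(-4940, 3)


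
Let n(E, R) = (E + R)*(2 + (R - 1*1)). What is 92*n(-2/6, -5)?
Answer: 5888/3 ≈ 1962.7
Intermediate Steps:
n(E, R) = (1 + R)*(E + R) (n(E, R) = (E + R)*(2 + (R - 1)) = (E + R)*(2 + (-1 + R)) = (E + R)*(1 + R) = (1 + R)*(E + R))
92*n(-2/6, -5) = 92*(-2/6 - 5 + (-5)**2 - 2/6*(-5)) = 92*(-2*1/6 - 5 + 25 - 2*1/6*(-5)) = 92*(-1/3 - 5 + 25 - 1/3*(-5)) = 92*(-1/3 - 5 + 25 + 5/3) = 92*(64/3) = 5888/3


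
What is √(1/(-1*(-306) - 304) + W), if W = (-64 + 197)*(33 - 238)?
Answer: I*√109058/2 ≈ 165.12*I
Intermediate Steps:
W = -27265 (W = 133*(-205) = -27265)
√(1/(-1*(-306) - 304) + W) = √(1/(-1*(-306) - 304) - 27265) = √(1/(306 - 304) - 27265) = √(1/2 - 27265) = √(½ - 27265) = √(-54529/2) = I*√109058/2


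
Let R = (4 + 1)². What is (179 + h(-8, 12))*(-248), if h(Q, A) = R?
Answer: -50592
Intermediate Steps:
R = 25 (R = 5² = 25)
h(Q, A) = 25
(179 + h(-8, 12))*(-248) = (179 + 25)*(-248) = 204*(-248) = -50592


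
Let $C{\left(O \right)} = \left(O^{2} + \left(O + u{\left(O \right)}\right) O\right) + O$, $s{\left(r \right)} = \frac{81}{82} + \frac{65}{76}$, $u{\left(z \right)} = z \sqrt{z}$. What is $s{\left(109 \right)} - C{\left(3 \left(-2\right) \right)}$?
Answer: $- \frac{199913}{3116} - 36 i \sqrt{6} \approx -64.157 - 88.182 i$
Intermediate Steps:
$u{\left(z \right)} = z^{\frac{3}{2}}$
$s{\left(r \right)} = \frac{5743}{3116}$ ($s{\left(r \right)} = 81 \cdot \frac{1}{82} + 65 \cdot \frac{1}{76} = \frac{81}{82} + \frac{65}{76} = \frac{5743}{3116}$)
$C{\left(O \right)} = O + O^{2} + O \left(O + O^{\frac{3}{2}}\right)$ ($C{\left(O \right)} = \left(O^{2} + \left(O + O^{\frac{3}{2}}\right) O\right) + O = \left(O^{2} + O \left(O + O^{\frac{3}{2}}\right)\right) + O = O + O^{2} + O \left(O + O^{\frac{3}{2}}\right)$)
$s{\left(109 \right)} - C{\left(3 \left(-2\right) \right)} = \frac{5743}{3116} - 3 \left(-2\right) \left(1 + \left(3 \left(-2\right)\right)^{\frac{3}{2}} + 2 \cdot 3 \left(-2\right)\right) = \frac{5743}{3116} - - 6 \left(1 + \left(-6\right)^{\frac{3}{2}} + 2 \left(-6\right)\right) = \frac{5743}{3116} - - 6 \left(1 - 6 i \sqrt{6} - 12\right) = \frac{5743}{3116} - - 6 \left(-11 - 6 i \sqrt{6}\right) = \frac{5743}{3116} - \left(66 + 36 i \sqrt{6}\right) = - \frac{199913}{3116} - 36 i \sqrt{6}$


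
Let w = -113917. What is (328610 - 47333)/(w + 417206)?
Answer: 281277/303289 ≈ 0.92742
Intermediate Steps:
(328610 - 47333)/(w + 417206) = (328610 - 47333)/(-113917 + 417206) = 281277/303289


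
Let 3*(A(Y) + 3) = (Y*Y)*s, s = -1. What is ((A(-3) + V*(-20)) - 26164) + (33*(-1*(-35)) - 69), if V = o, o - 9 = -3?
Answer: -25204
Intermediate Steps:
o = 6 (o = 9 - 3 = 6)
V = 6
A(Y) = -3 - Y²/3 (A(Y) = -3 + ((Y*Y)*(-1))/3 = -3 + (Y²*(-1))/3 = -3 + (-Y²)/3 = -3 - Y²/3)
((A(-3) + V*(-20)) - 26164) + (33*(-1*(-35)) - 69) = (((-3 - ⅓*(-3)²) + 6*(-20)) - 26164) + (33*(-1*(-35)) - 69) = (((-3 - ⅓*9) - 120) - 26164) + (33*35 - 69) = (((-3 - 3) - 120) - 26164) + (1155 - 69) = ((-6 - 120) - 26164) + 1086 = (-126 - 26164) + 1086 = -26290 + 1086 = -25204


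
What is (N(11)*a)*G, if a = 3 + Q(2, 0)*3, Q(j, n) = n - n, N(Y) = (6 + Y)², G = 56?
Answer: 48552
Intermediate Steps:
Q(j, n) = 0
a = 3 (a = 3 + 0*3 = 3 + 0 = 3)
(N(11)*a)*G = ((6 + 11)²*3)*56 = (17²*3)*56 = (289*3)*56 = 867*56 = 48552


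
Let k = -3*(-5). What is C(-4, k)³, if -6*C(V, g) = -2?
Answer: 1/27 ≈ 0.037037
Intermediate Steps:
k = 15
C(V, g) = ⅓ (C(V, g) = -⅙*(-2) = ⅓)
C(-4, k)³ = (⅓)³ = 1/27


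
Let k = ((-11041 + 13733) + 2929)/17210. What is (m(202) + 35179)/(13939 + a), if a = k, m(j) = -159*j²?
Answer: -111050226970/239895811 ≈ -462.91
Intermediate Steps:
k = 5621/17210 (k = (2692 + 2929)*(1/17210) = 5621*(1/17210) = 5621/17210 ≈ 0.32661)
a = 5621/17210 ≈ 0.32661
(m(202) + 35179)/(13939 + a) = (-159*202² + 35179)/(13939 + 5621/17210) = (-159*40804 + 35179)/(239895811/17210) = (-6487836 + 35179)*(17210/239895811) = -6452657*17210/239895811 = -111050226970/239895811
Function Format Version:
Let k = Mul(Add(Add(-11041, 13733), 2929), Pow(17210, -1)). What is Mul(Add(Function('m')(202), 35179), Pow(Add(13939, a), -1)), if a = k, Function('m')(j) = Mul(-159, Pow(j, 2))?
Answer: Rational(-111050226970, 239895811) ≈ -462.91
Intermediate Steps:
k = Rational(5621, 17210) (k = Mul(Add(2692, 2929), Rational(1, 17210)) = Mul(5621, Rational(1, 17210)) = Rational(5621, 17210) ≈ 0.32661)
a = Rational(5621, 17210) ≈ 0.32661
Mul(Add(Function('m')(202), 35179), Pow(Add(13939, a), -1)) = Mul(Add(Mul(-159, Pow(202, 2)), 35179), Pow(Add(13939, Rational(5621, 17210)), -1)) = Mul(Add(Mul(-159, 40804), 35179), Pow(Rational(239895811, 17210), -1)) = Mul(Add(-6487836, 35179), Rational(17210, 239895811)) = Mul(-6452657, Rational(17210, 239895811)) = Rational(-111050226970, 239895811)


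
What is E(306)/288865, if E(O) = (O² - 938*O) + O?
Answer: -193086/288865 ≈ -0.66843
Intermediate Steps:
E(O) = O² - 937*O
E(306)/288865 = (306*(-937 + 306))/288865 = (306*(-631))*(1/288865) = -193086*1/288865 = -193086/288865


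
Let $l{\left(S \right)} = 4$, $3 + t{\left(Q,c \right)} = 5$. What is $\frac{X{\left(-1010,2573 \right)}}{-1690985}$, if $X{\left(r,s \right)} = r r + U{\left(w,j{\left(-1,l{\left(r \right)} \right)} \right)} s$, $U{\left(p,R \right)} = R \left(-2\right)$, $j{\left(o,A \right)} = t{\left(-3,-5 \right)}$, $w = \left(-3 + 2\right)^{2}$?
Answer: $- \frac{1009808}{1690985} \approx -0.59717$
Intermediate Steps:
$t{\left(Q,c \right)} = 2$ ($t{\left(Q,c \right)} = -3 + 5 = 2$)
$w = 1$ ($w = \left(-1\right)^{2} = 1$)
$j{\left(o,A \right)} = 2$
$U{\left(p,R \right)} = - 2 R$
$X{\left(r,s \right)} = r^{2} - 4 s$ ($X{\left(r,s \right)} = r r + \left(-2\right) 2 s = r^{2} - 4 s$)
$\frac{X{\left(-1010,2573 \right)}}{-1690985} = \frac{\left(-1010\right)^{2} - 10292}{-1690985} = \left(1020100 - 10292\right) \left(- \frac{1}{1690985}\right) = 1009808 \left(- \frac{1}{1690985}\right) = - \frac{1009808}{1690985}$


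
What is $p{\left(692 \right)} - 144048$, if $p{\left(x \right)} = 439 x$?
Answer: $159740$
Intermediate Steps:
$p{\left(692 \right)} - 144048 = 439 \cdot 692 - 144048 = 303788 - 144048 = 159740$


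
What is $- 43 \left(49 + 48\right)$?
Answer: $-4171$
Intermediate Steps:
$- 43 \left(49 + 48\right) = \left(-43\right) 97 = -4171$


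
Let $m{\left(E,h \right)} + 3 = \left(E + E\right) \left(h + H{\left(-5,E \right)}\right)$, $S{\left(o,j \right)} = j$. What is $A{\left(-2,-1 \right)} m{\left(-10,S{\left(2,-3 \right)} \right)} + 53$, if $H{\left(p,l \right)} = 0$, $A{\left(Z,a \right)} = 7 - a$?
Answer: $509$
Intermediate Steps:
$m{\left(E,h \right)} = -3 + 2 E h$ ($m{\left(E,h \right)} = -3 + \left(E + E\right) \left(h + 0\right) = -3 + 2 E h$)
$A{\left(-2,-1 \right)} m{\left(-10,S{\left(2,-3 \right)} \right)} + 53 = \left(7 - -1\right) \left(-3 + 2 \left(-10\right) \left(-3\right)\right) + 53 = \left(7 + 1\right) \left(-3 + 60\right) + 53 = 8 \cdot 57 + 53 = 456 + 53 = 509$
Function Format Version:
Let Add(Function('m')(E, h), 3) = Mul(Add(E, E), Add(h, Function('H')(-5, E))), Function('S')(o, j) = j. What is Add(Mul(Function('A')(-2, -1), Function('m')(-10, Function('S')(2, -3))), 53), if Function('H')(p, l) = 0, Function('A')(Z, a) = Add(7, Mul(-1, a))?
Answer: 509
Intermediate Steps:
Function('m')(E, h) = Add(-3, Mul(2, E, h)) (Function('m')(E, h) = Add(-3, Mul(Add(E, E), Add(h, 0))) = Add(-3, Mul(Mul(2, E), h)) = Add(-3, Mul(2, E, h)))
Add(Mul(Function('A')(-2, -1), Function('m')(-10, Function('S')(2, -3))), 53) = Add(Mul(Add(7, Mul(-1, -1)), Add(-3, Mul(2, -10, -3))), 53) = Add(Mul(Add(7, 1), Add(-3, 60)), 53) = Add(Mul(8, 57), 53) = Add(456, 53) = 509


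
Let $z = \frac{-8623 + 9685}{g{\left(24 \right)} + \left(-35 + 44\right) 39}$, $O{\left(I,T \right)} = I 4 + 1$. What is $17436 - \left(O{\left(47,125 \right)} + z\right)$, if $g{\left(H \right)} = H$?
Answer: $\frac{2155521}{125} \approx 17244.0$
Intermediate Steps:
$O{\left(I,T \right)} = 1 + 4 I$ ($O{\left(I,T \right)} = 4 I + 1 = 1 + 4 I$)
$z = \frac{354}{125}$ ($z = \frac{-8623 + 9685}{24 + \left(-35 + 44\right) 39} = \frac{1062}{24 + 9 \cdot 39} = \frac{1062}{24 + 351} = \frac{1062}{375} = 1062 \cdot \frac{1}{375} = \frac{354}{125} \approx 2.832$)
$17436 - \left(O{\left(47,125 \right)} + z\right) = 17436 - \left(\left(1 + 4 \cdot 47\right) + \frac{354}{125}\right) = 17436 - \left(\left(1 + 188\right) + \frac{354}{125}\right) = 17436 - \left(189 + \frac{354}{125}\right) = 17436 - \frac{23979}{125} = \frac{2155521}{125}$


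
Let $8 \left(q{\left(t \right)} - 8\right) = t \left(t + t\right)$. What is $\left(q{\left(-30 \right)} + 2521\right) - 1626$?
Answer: $1128$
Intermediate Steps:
$q{\left(t \right)} = 8 + \frac{t^{2}}{4}$ ($q{\left(t \right)} = 8 + \frac{t \left(t + t\right)}{8} = 8 + \frac{t 2 t}{8} = 8 + \frac{2 t^{2}}{8} = 8 + \frac{t^{2}}{4}$)
$\left(q{\left(-30 \right)} + 2521\right) - 1626 = \left(\left(8 + \frac{\left(-30\right)^{2}}{4}\right) + 2521\right) - 1626 = \left(\left(8 + \frac{1}{4} \cdot 900\right) + 2521\right) - 1626 = \left(\left(8 + 225\right) + 2521\right) - 1626 = \left(233 + 2521\right) - 1626 = 2754 - 1626 = 1128$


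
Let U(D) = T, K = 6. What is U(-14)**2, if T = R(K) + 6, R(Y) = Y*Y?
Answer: 1764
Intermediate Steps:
R(Y) = Y**2
T = 42 (T = 6**2 + 6 = 36 + 6 = 42)
U(D) = 42
U(-14)**2 = 42**2 = 1764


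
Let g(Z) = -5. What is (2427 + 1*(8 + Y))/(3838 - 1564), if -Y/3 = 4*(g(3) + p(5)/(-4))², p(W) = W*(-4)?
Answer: 2435/2274 ≈ 1.0708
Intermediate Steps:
p(W) = -4*W
Y = 0 (Y = -12*(-5 - 4*5/(-4))² = -12*(-5 - 20*(-¼))² = -12*(-5 + 5)² = -12*0² = -12*0 = -3*0 = 0)
(2427 + 1*(8 + Y))/(3838 - 1564) = (2427 + 1*(8 + 0))/(3838 - 1564) = (2427 + 1*8)/2274 = (2427 + 8)*(1/2274) = 2435*(1/2274) = 2435/2274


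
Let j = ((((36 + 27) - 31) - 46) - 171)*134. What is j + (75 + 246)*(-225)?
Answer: -97015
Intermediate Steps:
j = -24790 (j = (((63 - 31) - 46) - 171)*134 = ((32 - 46) - 171)*134 = (-14 - 171)*134 = -185*134 = -24790)
j + (75 + 246)*(-225) = -24790 + (75 + 246)*(-225) = -24790 + 321*(-225) = -24790 - 72225 = -97015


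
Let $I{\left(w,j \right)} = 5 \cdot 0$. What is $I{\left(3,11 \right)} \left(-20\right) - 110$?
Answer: $-110$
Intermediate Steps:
$I{\left(w,j \right)} = 0$
$I{\left(3,11 \right)} \left(-20\right) - 110 = 0 \left(-20\right) - 110 = 0 - 110 = -110$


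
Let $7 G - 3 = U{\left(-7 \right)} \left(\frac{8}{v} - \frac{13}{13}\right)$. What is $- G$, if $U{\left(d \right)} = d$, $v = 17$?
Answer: $- \frac{114}{119} \approx -0.95798$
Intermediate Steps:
$G = \frac{114}{119}$ ($G = \frac{3}{7} + \frac{\left(-7\right) \left(\frac{8}{17} - \frac{13}{13}\right)}{7} = \frac{3}{7} + \frac{\left(-7\right) \left(8 \cdot \frac{1}{17} - 1\right)}{7} = \frac{3}{7} + \frac{\left(-7\right) \left(\frac{8}{17} - 1\right)}{7} = \frac{3}{7} + \frac{\left(-7\right) \left(- \frac{9}{17}\right)}{7} = \frac{3}{7} + \frac{1}{7} \cdot \frac{63}{17} = \frac{3}{7} + \frac{9}{17} = \frac{114}{119} \approx 0.95798$)
$- G = \left(-1\right) \frac{114}{119} = - \frac{114}{119}$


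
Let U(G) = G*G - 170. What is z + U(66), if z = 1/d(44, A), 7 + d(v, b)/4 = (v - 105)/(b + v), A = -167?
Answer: 13395077/3200 ≈ 4186.0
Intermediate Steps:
d(v, b) = -28 + 4*(-105 + v)/(b + v) (d(v, b) = -28 + 4*((v - 105)/(b + v)) = -28 + 4*((-105 + v)/(b + v)) = -28 + 4*(-105 + v)/(b + v))
U(G) = -170 + G² (U(G) = G² - 170 = -170 + G²)
z = -123/3200 (z = 1/(4*(-105 - 7*(-167) - 6*44)/(-167 + 44)) = 1/(4*(-105 + 1169 - 264)/(-123)) = 1/(4*(-1/123)*800) = 1/(-3200/123) = -123/3200 ≈ -0.038437)
z + U(66) = -123/3200 + (-170 + 66²) = -123/3200 + (-170 + 4356) = -123/3200 + 4186 = 13395077/3200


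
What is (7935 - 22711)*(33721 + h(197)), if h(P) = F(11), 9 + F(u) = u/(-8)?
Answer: -498108195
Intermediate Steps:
F(u) = -9 - u/8 (F(u) = -9 + u/(-8) = -9 + u*(-⅛) = -9 - u/8)
h(P) = -83/8 (h(P) = -9 - ⅛*11 = -9 - 11/8 = -83/8)
(7935 - 22711)*(33721 + h(197)) = (7935 - 22711)*(33721 - 83/8) = -14776*269685/8 = -498108195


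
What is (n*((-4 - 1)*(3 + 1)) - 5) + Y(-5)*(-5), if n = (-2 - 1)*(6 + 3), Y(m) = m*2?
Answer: 585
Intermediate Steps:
Y(m) = 2*m
n = -27 (n = -3*9 = -27)
(n*((-4 - 1)*(3 + 1)) - 5) + Y(-5)*(-5) = (-27*(-4 - 1)*(3 + 1) - 5) + (2*(-5))*(-5) = (-(-135)*4 - 5) - 10*(-5) = (-27*(-20) - 5) + 50 = (540 - 5) + 50 = 535 + 50 = 585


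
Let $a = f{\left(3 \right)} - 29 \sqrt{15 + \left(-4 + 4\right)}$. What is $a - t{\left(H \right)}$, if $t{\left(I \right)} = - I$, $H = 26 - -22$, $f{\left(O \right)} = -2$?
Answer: $46 - 29 \sqrt{15} \approx -66.317$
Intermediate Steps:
$H = 48$ ($H = 26 + 22 = 48$)
$a = -2 - 29 \sqrt{15}$ ($a = -2 - 29 \sqrt{15 + \left(-4 + 4\right)} = -2 - 29 \sqrt{15 + 0} = -2 - 29 \sqrt{15} \approx -114.32$)
$a - t{\left(H \right)} = \left(-2 - 29 \sqrt{15}\right) - \left(-1\right) 48 = \left(-2 - 29 \sqrt{15}\right) - -48 = \left(-2 - 29 \sqrt{15}\right) + 48 = 46 - 29 \sqrt{15}$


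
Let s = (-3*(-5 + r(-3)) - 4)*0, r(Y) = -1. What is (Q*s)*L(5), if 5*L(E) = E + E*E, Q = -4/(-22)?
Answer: 0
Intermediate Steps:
Q = 2/11 (Q = -4*(-1/22) = 2/11 ≈ 0.18182)
L(E) = E/5 + E²/5 (L(E) = (E + E*E)/5 = (E + E²)/5 = E/5 + E²/5)
s = 0 (s = (-3*(-5 - 1) - 4)*0 = (-3*(-6) - 4)*0 = (18 - 4)*0 = 14*0 = 0)
(Q*s)*L(5) = ((2/11)*0)*((⅕)*5*(1 + 5)) = 0*((⅕)*5*6) = 0*6 = 0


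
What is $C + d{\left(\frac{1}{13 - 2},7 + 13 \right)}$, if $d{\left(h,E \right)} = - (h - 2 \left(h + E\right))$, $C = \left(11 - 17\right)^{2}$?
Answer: $\frac{837}{11} \approx 76.091$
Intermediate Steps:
$C = 36$ ($C = \left(-6\right)^{2} = 36$)
$d{\left(h,E \right)} = h + 2 E$ ($d{\left(h,E \right)} = - (h - 2 \left(E + h\right)) = - (h - \left(2 E + 2 h\right)) = - (- h - 2 E) = h + 2 E$)
$C + d{\left(\frac{1}{13 - 2},7 + 13 \right)} = 36 + \left(\frac{1}{13 - 2} + 2 \left(7 + 13\right)\right) = 36 + \left(\frac{1}{11} + 2 \cdot 20\right) = 36 + \left(\frac{1}{11} + 40\right) = 36 + \frac{441}{11} = \frac{837}{11}$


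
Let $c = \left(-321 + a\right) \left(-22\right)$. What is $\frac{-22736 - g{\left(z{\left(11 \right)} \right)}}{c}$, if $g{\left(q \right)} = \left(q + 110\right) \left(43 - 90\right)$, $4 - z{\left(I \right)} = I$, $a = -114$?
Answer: $- \frac{1193}{638} \approx -1.8699$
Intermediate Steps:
$z{\left(I \right)} = 4 - I$
$g{\left(q \right)} = -5170 - 47 q$ ($g{\left(q \right)} = \left(110 + q\right) \left(-47\right) = -5170 - 47 q$)
$c = 9570$ ($c = \left(-321 - 114\right) \left(-22\right) = \left(-435\right) \left(-22\right) = 9570$)
$\frac{-22736 - g{\left(z{\left(11 \right)} \right)}}{c} = \frac{-22736 - \left(-5170 - 47 \left(4 - 11\right)\right)}{9570} = \left(-22736 - \left(-5170 - 47 \left(4 - 11\right)\right)\right) \frac{1}{9570} = \left(-22736 - \left(-5170 - -329\right)\right) \frac{1}{9570} = \left(-22736 - \left(-5170 + 329\right)\right) \frac{1}{9570} = \left(-22736 - -4841\right) \frac{1}{9570} = \left(-22736 + 4841\right) \frac{1}{9570} = \left(-17895\right) \frac{1}{9570} = - \frac{1193}{638}$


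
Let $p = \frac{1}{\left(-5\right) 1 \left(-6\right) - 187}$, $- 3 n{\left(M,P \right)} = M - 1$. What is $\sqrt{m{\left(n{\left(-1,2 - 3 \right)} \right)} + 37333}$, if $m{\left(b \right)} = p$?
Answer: $\frac{4 \sqrt{57513810}}{157} \approx 193.22$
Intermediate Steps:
$n{\left(M,P \right)} = \frac{1}{3} - \frac{M}{3}$ ($n{\left(M,P \right)} = - \frac{M - 1}{3} = - \frac{-1 + M}{3} = \frac{1}{3} - \frac{M}{3}$)
$p = - \frac{1}{157}$ ($p = \frac{1}{\left(-5\right) \left(-6\right) - 187} = \frac{1}{30 - 187} = \frac{1}{-157} = - \frac{1}{157} \approx -0.0063694$)
$m{\left(b \right)} = - \frac{1}{157}$
$\sqrt{m{\left(n{\left(-1,2 - 3 \right)} \right)} + 37333} = \sqrt{- \frac{1}{157} + 37333} = \sqrt{\frac{5861280}{157}} = \frac{4 \sqrt{57513810}}{157}$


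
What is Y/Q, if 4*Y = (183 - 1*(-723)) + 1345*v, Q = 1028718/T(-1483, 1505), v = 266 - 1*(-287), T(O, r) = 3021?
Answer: 749903837/1371624 ≈ 546.73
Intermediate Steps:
v = 553 (v = 266 + 287 = 553)
Q = 342906/1007 (Q = 1028718/3021 = 1028718*(1/3021) = 342906/1007 ≈ 340.52)
Y = 744691/4 (Y = ((183 - 1*(-723)) + 1345*553)/4 = ((183 + 723) + 743785)/4 = (906 + 743785)/4 = (¼)*744691 = 744691/4 ≈ 1.8617e+5)
Y/Q = 744691/(4*(342906/1007)) = (744691/4)*(1007/342906) = 749903837/1371624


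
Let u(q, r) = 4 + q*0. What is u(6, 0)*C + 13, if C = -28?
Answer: -99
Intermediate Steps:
u(q, r) = 4 (u(q, r) = 4 + 0 = 4)
u(6, 0)*C + 13 = 4*(-28) + 13 = -112 + 13 = -99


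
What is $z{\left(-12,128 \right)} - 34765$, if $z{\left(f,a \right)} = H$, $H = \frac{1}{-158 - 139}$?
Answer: $- \frac{10325206}{297} \approx -34765.0$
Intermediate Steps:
$H = - \frac{1}{297}$ ($H = \frac{1}{-297} = - \frac{1}{297} \approx -0.003367$)
$z{\left(f,a \right)} = - \frac{1}{297}$
$z{\left(-12,128 \right)} - 34765 = - \frac{1}{297} - 34765 = - \frac{10325206}{297}$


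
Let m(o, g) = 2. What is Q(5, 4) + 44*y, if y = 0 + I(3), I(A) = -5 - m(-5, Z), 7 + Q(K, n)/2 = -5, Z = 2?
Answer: -332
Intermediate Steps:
Q(K, n) = -24 (Q(K, n) = -14 + 2*(-5) = -14 - 10 = -24)
I(A) = -7 (I(A) = -5 - 1*2 = -5 - 2 = -7)
y = -7 (y = 0 - 7 = -7)
Q(5, 4) + 44*y = -24 + 44*(-7) = -24 - 308 = -332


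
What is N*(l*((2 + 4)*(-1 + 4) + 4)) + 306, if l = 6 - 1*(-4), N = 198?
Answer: 43866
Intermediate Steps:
l = 10 (l = 6 + 4 = 10)
N*(l*((2 + 4)*(-1 + 4) + 4)) + 306 = 198*(10*((2 + 4)*(-1 + 4) + 4)) + 306 = 198*(10*(6*3 + 4)) + 306 = 198*(10*(18 + 4)) + 306 = 198*(10*22) + 306 = 198*220 + 306 = 43560 + 306 = 43866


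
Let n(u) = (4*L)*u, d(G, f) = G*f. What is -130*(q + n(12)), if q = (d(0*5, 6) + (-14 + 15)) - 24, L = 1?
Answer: -3250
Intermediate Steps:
n(u) = 4*u (n(u) = (4*1)*u = 4*u)
q = -23 (q = ((0*5)*6 + (-14 + 15)) - 24 = (0*6 + 1) - 24 = (0 + 1) - 24 = 1 - 24 = -23)
-130*(q + n(12)) = -130*(-23 + 4*12) = -130*(-23 + 48) = -130*25 = -3250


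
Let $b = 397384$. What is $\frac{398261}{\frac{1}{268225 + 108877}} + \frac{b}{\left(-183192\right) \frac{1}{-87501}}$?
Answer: $\frac{1146363703587117}{7633} \approx 1.5019 \cdot 10^{11}$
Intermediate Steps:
$\frac{398261}{\frac{1}{268225 + 108877}} + \frac{b}{\left(-183192\right) \frac{1}{-87501}} = \frac{398261}{\frac{1}{268225 + 108877}} + \frac{397384}{\left(-183192\right) \frac{1}{-87501}} = \frac{398261}{\frac{1}{377102}} + \frac{397384}{\left(-183192\right) \left(- \frac{1}{87501}\right)} = 398261 \frac{1}{\frac{1}{377102}} + \frac{397384}{\frac{61064}{29167}} = 398261 \cdot 377102 + 397384 \cdot \frac{29167}{61064} = 150185019622 + \frac{1448812391}{7633} = \frac{1146363703587117}{7633}$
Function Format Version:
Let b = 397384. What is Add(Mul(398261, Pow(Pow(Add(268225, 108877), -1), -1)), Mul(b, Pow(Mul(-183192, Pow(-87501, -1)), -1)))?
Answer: Rational(1146363703587117, 7633) ≈ 1.5019e+11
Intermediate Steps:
Add(Mul(398261, Pow(Pow(Add(268225, 108877), -1), -1)), Mul(b, Pow(Mul(-183192, Pow(-87501, -1)), -1))) = Add(Mul(398261, Pow(Pow(Add(268225, 108877), -1), -1)), Mul(397384, Pow(Mul(-183192, Pow(-87501, -1)), -1))) = Add(Mul(398261, Pow(Pow(377102, -1), -1)), Mul(397384, Pow(Mul(-183192, Rational(-1, 87501)), -1))) = Add(Mul(398261, Pow(Rational(1, 377102), -1)), Mul(397384, Pow(Rational(61064, 29167), -1))) = Add(Mul(398261, 377102), Mul(397384, Rational(29167, 61064))) = Add(150185019622, Rational(1448812391, 7633)) = Rational(1146363703587117, 7633)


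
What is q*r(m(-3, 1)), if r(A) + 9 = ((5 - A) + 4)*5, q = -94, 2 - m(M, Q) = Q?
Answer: -2914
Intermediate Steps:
m(M, Q) = 2 - Q
r(A) = 36 - 5*A (r(A) = -9 + ((5 - A) + 4)*5 = -9 + (9 - A)*5 = -9 + (45 - 5*A) = 36 - 5*A)
q*r(m(-3, 1)) = -94*(36 - 5*(2 - 1*1)) = -94*(36 - 5*(2 - 1)) = -94*(36 - 5*1) = -94*(36 - 5) = -94*31 = -2914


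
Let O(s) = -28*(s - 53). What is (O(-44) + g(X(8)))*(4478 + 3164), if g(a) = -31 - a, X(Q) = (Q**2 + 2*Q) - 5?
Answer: 19945620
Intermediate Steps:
O(s) = 1484 - 28*s (O(s) = -28*(-53 + s) = 1484 - 28*s)
X(Q) = -5 + Q**2 + 2*Q
(O(-44) + g(X(8)))*(4478 + 3164) = ((1484 - 28*(-44)) + (-31 - (-5 + 8**2 + 2*8)))*(4478 + 3164) = ((1484 + 1232) + (-31 - (-5 + 64 + 16)))*7642 = (2716 + (-31 - 1*75))*7642 = (2716 + (-31 - 75))*7642 = (2716 - 106)*7642 = 2610*7642 = 19945620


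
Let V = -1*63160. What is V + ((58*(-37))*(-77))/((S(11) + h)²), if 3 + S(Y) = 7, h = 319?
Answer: -6589254398/104329 ≈ -63158.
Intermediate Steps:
S(Y) = 4 (S(Y) = -3 + 7 = 4)
V = -63160
V + ((58*(-37))*(-77))/((S(11) + h)²) = -63160 + ((58*(-37))*(-77))/((4 + 319)²) = -63160 + (-2146*(-77))/(323²) = -63160 + 165242/104329 = -6589254398/104329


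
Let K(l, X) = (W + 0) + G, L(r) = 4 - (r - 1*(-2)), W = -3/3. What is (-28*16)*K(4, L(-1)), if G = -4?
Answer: 2240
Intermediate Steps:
W = -1 (W = -3*⅓ = -1)
L(r) = 2 - r (L(r) = 4 - (r + 2) = 4 - (2 + r) = 4 + (-2 - r) = 2 - r)
K(l, X) = -5 (K(l, X) = (-1 + 0) - 4 = -1 - 4 = -5)
(-28*16)*K(4, L(-1)) = -28*16*(-5) = -448*(-5) = 2240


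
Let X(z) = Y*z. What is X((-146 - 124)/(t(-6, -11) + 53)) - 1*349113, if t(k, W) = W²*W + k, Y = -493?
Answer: -74732367/214 ≈ -3.4922e+5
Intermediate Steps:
t(k, W) = k + W³ (t(k, W) = W³ + k = k + W³)
X(z) = -493*z
X((-146 - 124)/(t(-6, -11) + 53)) - 1*349113 = -493*(-146 - 124)/((-6 + (-11)³) + 53) - 1*349113 = -(-133110)/((-6 - 1331) + 53) - 349113 = -(-133110)/(-1337 + 53) - 349113 = -(-133110)/(-1284) - 349113 = -(-133110)*(-1)/1284 - 349113 = -493*45/214 - 349113 = -22185/214 - 349113 = -74732367/214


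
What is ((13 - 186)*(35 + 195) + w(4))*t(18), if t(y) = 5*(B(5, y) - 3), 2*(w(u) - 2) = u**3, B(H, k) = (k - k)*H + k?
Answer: -2981700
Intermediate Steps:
B(H, k) = k (B(H, k) = 0*H + k = 0 + k = k)
w(u) = 2 + u**3/2
t(y) = -15 + 5*y (t(y) = 5*(y - 3) = 5*(-3 + y) = -15 + 5*y)
((13 - 186)*(35 + 195) + w(4))*t(18) = ((13 - 186)*(35 + 195) + (2 + (1/2)*4**3))*(-15 + 5*18) = (-173*230 + (2 + (1/2)*64))*(-15 + 90) = (-39790 + (2 + 32))*75 = (-39790 + 34)*75 = -39756*75 = -2981700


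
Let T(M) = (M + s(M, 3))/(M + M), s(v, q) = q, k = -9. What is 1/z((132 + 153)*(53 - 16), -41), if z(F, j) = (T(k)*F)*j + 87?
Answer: -1/144028 ≈ -6.9431e-6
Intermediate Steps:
T(M) = (3 + M)/(2*M) (T(M) = (M + 3)/(M + M) = (3 + M)/((2*M)) = (3 + M)*(1/(2*M)) = (3 + M)/(2*M))
z(F, j) = 87 + F*j/3 (z(F, j) = (((½)*(3 - 9)/(-9))*F)*j + 87 = (((½)*(-⅑)*(-6))*F)*j + 87 = (F/3)*j + 87 = F*j/3 + 87 = 87 + F*j/3)
1/z((132 + 153)*(53 - 16), -41) = 1/(87 + (⅓)*((132 + 153)*(53 - 16))*(-41)) = 1/(87 + (⅓)*(285*37)*(-41)) = 1/(87 + (⅓)*10545*(-41)) = 1/(87 - 144115) = 1/(-144028) = -1/144028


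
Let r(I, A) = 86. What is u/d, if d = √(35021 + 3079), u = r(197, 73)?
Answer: 43*√381/1905 ≈ 0.44059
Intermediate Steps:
u = 86
d = 10*√381 (d = √38100 = 10*√381 ≈ 195.19)
u/d = 86/((10*√381)) = 86*(√381/3810) = 43*√381/1905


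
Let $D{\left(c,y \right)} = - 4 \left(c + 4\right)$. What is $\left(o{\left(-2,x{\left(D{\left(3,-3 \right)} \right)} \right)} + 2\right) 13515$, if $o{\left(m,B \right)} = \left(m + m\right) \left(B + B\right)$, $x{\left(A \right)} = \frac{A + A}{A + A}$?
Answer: $-81090$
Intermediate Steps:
$D{\left(c,y \right)} = -16 - 4 c$ ($D{\left(c,y \right)} = - 4 \left(4 + c\right) = -16 - 4 c$)
$x{\left(A \right)} = 1$ ($x{\left(A \right)} = \frac{2 A}{2 A} = 2 A \frac{1}{2 A} = 1$)
$o{\left(m,B \right)} = 4 B m$ ($o{\left(m,B \right)} = 2 m 2 B = 4 B m$)
$\left(o{\left(-2,x{\left(D{\left(3,-3 \right)} \right)} \right)} + 2\right) 13515 = \left(4 \cdot 1 \left(-2\right) + 2\right) 13515 = \left(-8 + 2\right) 13515 = \left(-6\right) 13515 = -81090$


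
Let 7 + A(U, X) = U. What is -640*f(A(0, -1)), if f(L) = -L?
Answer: -4480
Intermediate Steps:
A(U, X) = -7 + U
-640*f(A(0, -1)) = -(-640)*(-7 + 0) = -(-640)*(-7) = -640*7 = -4480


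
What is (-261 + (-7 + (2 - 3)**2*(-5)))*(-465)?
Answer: 126945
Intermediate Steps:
(-261 + (-7 + (2 - 3)**2*(-5)))*(-465) = (-261 + (-7 + (-1)**2*(-5)))*(-465) = (-261 + (-7 + 1*(-5)))*(-465) = (-261 + (-7 - 5))*(-465) = (-261 - 12)*(-465) = -273*(-465) = 126945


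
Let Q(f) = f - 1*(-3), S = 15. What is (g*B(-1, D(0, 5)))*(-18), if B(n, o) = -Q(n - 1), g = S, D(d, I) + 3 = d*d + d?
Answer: 270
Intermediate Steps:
Q(f) = 3 + f (Q(f) = f + 3 = 3 + f)
D(d, I) = -3 + d + d**2 (D(d, I) = -3 + (d*d + d) = -3 + (d**2 + d) = -3 + (d + d**2) = -3 + d + d**2)
g = 15
B(n, o) = -2 - n (B(n, o) = -(3 + (n - 1)) = -(3 + (-1 + n)) = -(2 + n) = -2 - n)
(g*B(-1, D(0, 5)))*(-18) = (15*(-2 - 1*(-1)))*(-18) = (15*(-2 + 1))*(-18) = (15*(-1))*(-18) = -15*(-18) = 270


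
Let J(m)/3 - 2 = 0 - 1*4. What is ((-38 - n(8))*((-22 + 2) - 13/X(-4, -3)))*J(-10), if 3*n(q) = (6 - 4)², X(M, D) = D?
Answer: -11092/3 ≈ -3697.3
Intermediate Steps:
n(q) = 4/3 (n(q) = (6 - 4)²/3 = (⅓)*2² = (⅓)*4 = 4/3)
J(m) = -6 (J(m) = 6 + 3*(0 - 1*4) = 6 + 3*(0 - 4) = 6 + 3*(-4) = 6 - 12 = -6)
((-38 - n(8))*((-22 + 2) - 13/X(-4, -3)))*J(-10) = ((-38 - 1*4/3)*((-22 + 2) - 13/(-3)))*(-6) = ((-38 - 4/3)*(-20 - 13*(-1)/3))*(-6) = -118*(-20 - 1*(-13/3))/3*(-6) = -118*(-20 + 13/3)/3*(-6) = -118/3*(-47/3)*(-6) = (5546/9)*(-6) = -11092/3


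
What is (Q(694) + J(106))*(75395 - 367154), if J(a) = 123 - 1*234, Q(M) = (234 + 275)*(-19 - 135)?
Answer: 22902206223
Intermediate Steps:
Q(M) = -78386 (Q(M) = 509*(-154) = -78386)
J(a) = -111 (J(a) = 123 - 234 = -111)
(Q(694) + J(106))*(75395 - 367154) = (-78386 - 111)*(75395 - 367154) = -78497*(-291759) = 22902206223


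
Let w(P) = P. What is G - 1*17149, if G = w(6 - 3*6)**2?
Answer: -17005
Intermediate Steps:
G = 144 (G = (6 - 3*6)**2 = (6 - 18)**2 = (-12)**2 = 144)
G - 1*17149 = 144 - 1*17149 = 144 - 17149 = -17005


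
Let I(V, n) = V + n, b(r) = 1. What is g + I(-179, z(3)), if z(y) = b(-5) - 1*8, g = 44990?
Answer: 44804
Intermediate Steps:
z(y) = -7 (z(y) = 1 - 1*8 = 1 - 8 = -7)
g + I(-179, z(3)) = 44990 + (-179 - 7) = 44990 - 186 = 44804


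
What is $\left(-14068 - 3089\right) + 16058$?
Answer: $-1099$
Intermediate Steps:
$\left(-14068 - 3089\right) + 16058 = -17157 + 16058 = -1099$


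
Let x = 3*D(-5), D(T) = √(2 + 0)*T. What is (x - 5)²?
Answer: 475 + 150*√2 ≈ 687.13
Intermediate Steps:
D(T) = T*√2 (D(T) = √2*T = T*√2)
x = -15*√2 (x = 3*(-5*√2) = -15*√2 ≈ -21.213)
(x - 5)² = (-15*√2 - 5)² = (-5 - 15*√2)²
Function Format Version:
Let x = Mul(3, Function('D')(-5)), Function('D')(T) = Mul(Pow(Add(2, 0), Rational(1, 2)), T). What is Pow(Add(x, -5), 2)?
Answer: Add(475, Mul(150, Pow(2, Rational(1, 2)))) ≈ 687.13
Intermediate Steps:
Function('D')(T) = Mul(T, Pow(2, Rational(1, 2))) (Function('D')(T) = Mul(Pow(2, Rational(1, 2)), T) = Mul(T, Pow(2, Rational(1, 2))))
x = Mul(-15, Pow(2, Rational(1, 2))) (x = Mul(3, Mul(-5, Pow(2, Rational(1, 2)))) = Mul(-15, Pow(2, Rational(1, 2))) ≈ -21.213)
Pow(Add(x, -5), 2) = Pow(Add(Mul(-15, Pow(2, Rational(1, 2))), -5), 2) = Pow(Add(-5, Mul(-15, Pow(2, Rational(1, 2)))), 2)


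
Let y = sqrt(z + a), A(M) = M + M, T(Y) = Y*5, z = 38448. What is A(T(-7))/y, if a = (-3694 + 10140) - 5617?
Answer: -10*sqrt(39277)/5611 ≈ -0.35321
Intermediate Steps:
a = 829 (a = 6446 - 5617 = 829)
T(Y) = 5*Y
A(M) = 2*M
y = sqrt(39277) (y = sqrt(38448 + 829) = sqrt(39277) ≈ 198.18)
A(T(-7))/y = (2*(5*(-7)))/(sqrt(39277)) = (2*(-35))*(sqrt(39277)/39277) = -10*sqrt(39277)/5611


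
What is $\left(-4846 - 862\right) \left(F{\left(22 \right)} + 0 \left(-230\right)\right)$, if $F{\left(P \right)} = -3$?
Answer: $17124$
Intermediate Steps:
$\left(-4846 - 862\right) \left(F{\left(22 \right)} + 0 \left(-230\right)\right) = \left(-4846 - 862\right) \left(-3 + 0 \left(-230\right)\right) = - 5708 \left(-3 + 0\right) = \left(-5708\right) \left(-3\right) = 17124$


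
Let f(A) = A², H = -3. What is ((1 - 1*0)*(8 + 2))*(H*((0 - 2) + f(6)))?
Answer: -1020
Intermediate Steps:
((1 - 1*0)*(8 + 2))*(H*((0 - 2) + f(6))) = ((1 - 1*0)*(8 + 2))*(-3*((0 - 2) + 6²)) = ((1 + 0)*10)*(-3*(-2 + 36)) = (1*10)*(-3*34) = 10*(-102) = -1020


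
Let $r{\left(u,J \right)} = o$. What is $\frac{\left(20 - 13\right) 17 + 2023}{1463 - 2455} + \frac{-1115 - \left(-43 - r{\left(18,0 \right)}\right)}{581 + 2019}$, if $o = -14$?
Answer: $- \frac{415407}{161200} \approx -2.577$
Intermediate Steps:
$r{\left(u,J \right)} = -14$
$\frac{\left(20 - 13\right) 17 + 2023}{1463 - 2455} + \frac{-1115 - \left(-43 - r{\left(18,0 \right)}\right)}{581 + 2019} = \frac{\left(20 - 13\right) 17 + 2023}{1463 - 2455} + \frac{-1115 + \left(\left(-14 + 113\right) - 70\right)}{581 + 2019} = \frac{7 \cdot 17 + 2023}{-992} + \frac{-1115 + \left(99 - 70\right)}{2600} = \left(119 + 2023\right) \left(- \frac{1}{992}\right) + \left(-1115 + 29\right) \frac{1}{2600} = 2142 \left(- \frac{1}{992}\right) - \frac{543}{1300} = - \frac{1071}{496} - \frac{543}{1300} = - \frac{415407}{161200}$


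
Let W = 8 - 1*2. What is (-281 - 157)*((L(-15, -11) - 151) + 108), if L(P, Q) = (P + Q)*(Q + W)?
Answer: -38106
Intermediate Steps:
W = 6 (W = 8 - 2 = 6)
L(P, Q) = (6 + Q)*(P + Q) (L(P, Q) = (P + Q)*(Q + 6) = (P + Q)*(6 + Q) = (6 + Q)*(P + Q))
(-281 - 157)*((L(-15, -11) - 151) + 108) = (-281 - 157)*((((-11)² + 6*(-15) + 6*(-11) - 15*(-11)) - 151) + 108) = -438*(((121 - 90 - 66 + 165) - 151) + 108) = -438*((130 - 151) + 108) = -438*(-21 + 108) = -438*87 = -38106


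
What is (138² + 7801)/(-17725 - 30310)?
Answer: -413/739 ≈ -0.55886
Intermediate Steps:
(138² + 7801)/(-17725 - 30310) = (19044 + 7801)/(-48035) = 26845*(-1/48035) = -413/739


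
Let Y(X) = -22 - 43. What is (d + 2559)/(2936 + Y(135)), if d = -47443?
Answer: -44884/2871 ≈ -15.634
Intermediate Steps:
Y(X) = -65
(d + 2559)/(2936 + Y(135)) = (-47443 + 2559)/(2936 - 65) = -44884/2871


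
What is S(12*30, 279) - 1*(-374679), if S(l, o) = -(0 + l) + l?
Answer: 374679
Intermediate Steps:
S(l, o) = 0 (S(l, o) = -l + l = 0)
S(12*30, 279) - 1*(-374679) = 0 - 1*(-374679) = 0 + 374679 = 374679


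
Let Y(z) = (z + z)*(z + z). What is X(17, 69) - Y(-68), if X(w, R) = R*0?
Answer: -18496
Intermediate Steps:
X(w, R) = 0
Y(z) = 4*z² (Y(z) = (2*z)*(2*z) = 4*z²)
X(17, 69) - Y(-68) = 0 - 4*(-68)² = 0 - 4*4624 = 0 - 1*18496 = 0 - 18496 = -18496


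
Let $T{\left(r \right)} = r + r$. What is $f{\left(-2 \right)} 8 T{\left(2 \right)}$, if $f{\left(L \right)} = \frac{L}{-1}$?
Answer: $64$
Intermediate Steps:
$T{\left(r \right)} = 2 r$
$f{\left(L \right)} = - L$ ($f{\left(L \right)} = L \left(-1\right) = - L$)
$f{\left(-2 \right)} 8 T{\left(2 \right)} = \left(-1\right) \left(-2\right) 8 \cdot 2 \cdot 2 = 2 \cdot 8 \cdot 4 = 16 \cdot 4 = 64$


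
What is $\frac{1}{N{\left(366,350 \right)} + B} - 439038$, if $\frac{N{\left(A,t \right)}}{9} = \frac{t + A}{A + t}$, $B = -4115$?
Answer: $- \frac{1802690029}{4106} \approx -4.3904 \cdot 10^{5}$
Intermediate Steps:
$N{\left(A,t \right)} = 9$ ($N{\left(A,t \right)} = 9 \frac{t + A}{A + t} = 9 \frac{A + t}{A + t} = 9 \cdot 1 = 9$)
$\frac{1}{N{\left(366,350 \right)} + B} - 439038 = \frac{1}{9 - 4115} - 439038 = \frac{1}{-4106} - 439038 = - \frac{1}{4106} - 439038 = - \frac{1802690029}{4106}$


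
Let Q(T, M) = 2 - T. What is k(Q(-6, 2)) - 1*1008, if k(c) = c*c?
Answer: -944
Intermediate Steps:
k(c) = c**2
k(Q(-6, 2)) - 1*1008 = (2 - 1*(-6))**2 - 1*1008 = (2 + 6)**2 - 1008 = 8**2 - 1008 = 64 - 1008 = -944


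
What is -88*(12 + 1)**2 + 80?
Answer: -14792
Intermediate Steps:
-88*(12 + 1)**2 + 80 = -88*13**2 + 80 = -88*169 + 80 = -14872 + 80 = -14792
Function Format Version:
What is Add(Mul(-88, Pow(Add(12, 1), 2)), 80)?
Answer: -14792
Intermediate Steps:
Add(Mul(-88, Pow(Add(12, 1), 2)), 80) = Add(Mul(-88, Pow(13, 2)), 80) = Add(Mul(-88, 169), 80) = Add(-14872, 80) = -14792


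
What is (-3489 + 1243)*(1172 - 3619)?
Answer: 5495962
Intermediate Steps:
(-3489 + 1243)*(1172 - 3619) = -2246*(-2447) = 5495962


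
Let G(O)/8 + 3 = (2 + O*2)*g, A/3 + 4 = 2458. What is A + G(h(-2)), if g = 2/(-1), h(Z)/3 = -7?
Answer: 7978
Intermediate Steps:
A = 7362 (A = -12 + 3*2458 = -12 + 7374 = 7362)
h(Z) = -21 (h(Z) = 3*(-7) = -21)
g = -2 (g = 2*(-1) = -2)
G(O) = -56 - 32*O (G(O) = -24 + 8*((2 + O*2)*(-2)) = -24 + 8*((2 + 2*O)*(-2)) = -24 + 8*(-4 - 4*O) = -24 + (-32 - 32*O) = -56 - 32*O)
A + G(h(-2)) = 7362 + (-56 - 32*(-21)) = 7362 + (-56 + 672) = 7362 + 616 = 7978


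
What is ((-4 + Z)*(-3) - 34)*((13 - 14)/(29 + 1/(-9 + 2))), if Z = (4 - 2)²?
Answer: 119/101 ≈ 1.1782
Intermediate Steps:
Z = 4 (Z = 2² = 4)
((-4 + Z)*(-3) - 34)*((13 - 14)/(29 + 1/(-9 + 2))) = ((-4 + 4)*(-3) - 34)*((13 - 14)/(29 + 1/(-9 + 2))) = (0*(-3) - 34)*(-1/(29 + 1/(-7))) = (0 - 34)*(-1/(29 - ⅐)) = -(-34)/202/7 = -(-34)*7/202 = -34*(-7/202) = 119/101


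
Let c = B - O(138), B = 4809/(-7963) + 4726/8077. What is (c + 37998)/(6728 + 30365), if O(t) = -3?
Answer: 2444114845996/2385716082043 ≈ 1.0245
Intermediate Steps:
B = -1209155/64317151 (B = 4809*(-1/7963) + 4726*(1/8077) = -4809/7963 + 4726/8077 = -1209155/64317151 ≈ -0.018800)
c = 191742298/64317151 (c = -1209155/64317151 - 1*(-3) = -1209155/64317151 + 3 = 191742298/64317151 ≈ 2.9812)
(c + 37998)/(6728 + 30365) = (191742298/64317151 + 37998)/(6728 + 30365) = (2444114845996/64317151)/37093 = (2444114845996/64317151)*(1/37093) = 2444114845996/2385716082043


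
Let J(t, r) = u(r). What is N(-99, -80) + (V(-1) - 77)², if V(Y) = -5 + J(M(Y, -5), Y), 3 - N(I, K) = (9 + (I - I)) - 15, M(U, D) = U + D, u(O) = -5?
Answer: 7578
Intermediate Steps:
M(U, D) = D + U
J(t, r) = -5
N(I, K) = 9 (N(I, K) = 3 - ((9 + (I - I)) - 15) = 3 - ((9 + 0) - 15) = 3 - (9 - 15) = 3 - 1*(-6) = 3 + 6 = 9)
V(Y) = -10 (V(Y) = -5 - 5 = -10)
N(-99, -80) + (V(-1) - 77)² = 9 + (-10 - 77)² = 9 + (-87)² = 9 + 7569 = 7578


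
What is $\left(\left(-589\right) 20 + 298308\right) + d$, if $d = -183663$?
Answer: $102865$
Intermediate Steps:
$\left(\left(-589\right) 20 + 298308\right) + d = \left(\left(-589\right) 20 + 298308\right) - 183663 = \left(-11780 + 298308\right) - 183663 = 286528 - 183663 = 102865$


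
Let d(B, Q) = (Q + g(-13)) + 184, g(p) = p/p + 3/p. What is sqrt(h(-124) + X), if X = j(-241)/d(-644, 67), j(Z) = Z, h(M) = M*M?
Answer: sqrt(164705591595)/3273 ≈ 124.00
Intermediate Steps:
g(p) = 1 + 3/p
h(M) = M**2
d(B, Q) = 2402/13 + Q (d(B, Q) = (Q + (3 - 13)/(-13)) + 184 = (Q - 1/13*(-10)) + 184 = (Q + 10/13) + 184 = (10/13 + Q) + 184 = 2402/13 + Q)
X = -3133/3273 (X = -241/(2402/13 + 67) = -241/3273/13 = -241*13/3273 = -3133/3273 ≈ -0.95723)
sqrt(h(-124) + X) = sqrt((-124)**2 - 3133/3273) = sqrt(15376 - 3133/3273) = sqrt(50322515/3273) = sqrt(164705591595)/3273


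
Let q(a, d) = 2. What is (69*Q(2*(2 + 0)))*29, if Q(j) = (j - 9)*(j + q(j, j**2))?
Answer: -60030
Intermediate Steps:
Q(j) = (-9 + j)*(2 + j) (Q(j) = (j - 9)*(j + 2) = (-9 + j)*(2 + j))
(69*Q(2*(2 + 0)))*29 = (69*(-18 + (2*(2 + 0))**2 - 14*(2 + 0)))*29 = (69*(-18 + (2*2)**2 - 14*2))*29 = (69*(-18 + 4**2 - 7*4))*29 = (69*(-18 + 16 - 28))*29 = (69*(-30))*29 = -2070*29 = -60030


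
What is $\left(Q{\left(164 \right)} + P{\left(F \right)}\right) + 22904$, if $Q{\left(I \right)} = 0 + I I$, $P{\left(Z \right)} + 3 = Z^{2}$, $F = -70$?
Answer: $54697$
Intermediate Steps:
$P{\left(Z \right)} = -3 + Z^{2}$
$Q{\left(I \right)} = I^{2}$ ($Q{\left(I \right)} = 0 + I^{2} = I^{2}$)
$\left(Q{\left(164 \right)} + P{\left(F \right)}\right) + 22904 = \left(164^{2} - \left(3 - \left(-70\right)^{2}\right)\right) + 22904 = \left(26896 + \left(-3 + 4900\right)\right) + 22904 = \left(26896 + 4897\right) + 22904 = 31793 + 22904 = 54697$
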